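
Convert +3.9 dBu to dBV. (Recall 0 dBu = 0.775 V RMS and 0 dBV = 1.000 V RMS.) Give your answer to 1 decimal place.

+1.7 dBV

The offset between the scales is 20·log₁₀(0.775/1.000) = −2.214 dB.
So dBV = +3.9 − 2.214 = +1.7 dBV.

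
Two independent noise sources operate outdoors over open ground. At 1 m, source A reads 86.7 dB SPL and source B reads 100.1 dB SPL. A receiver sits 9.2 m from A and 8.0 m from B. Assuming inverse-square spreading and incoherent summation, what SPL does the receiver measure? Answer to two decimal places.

82.19 dB SPL

At the listener: L_A = 86.7 − 20·log₁₀(9.2) = 67.424 dB; L_B = 100.1 − 20·log₁₀(8.0) = 82.038 dB.
Combined: 10·log₁₀(10^(67.424/10)+10^(82.038/10)) = 82.19 dB SPL.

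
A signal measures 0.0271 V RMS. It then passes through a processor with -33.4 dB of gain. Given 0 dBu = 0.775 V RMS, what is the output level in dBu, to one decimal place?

Input level: 20·log₁₀(0.0271/0.775) = -29.13 dBu.
Output: -29.13 − 33.4 = -62.5 dBu.

-62.5 dBu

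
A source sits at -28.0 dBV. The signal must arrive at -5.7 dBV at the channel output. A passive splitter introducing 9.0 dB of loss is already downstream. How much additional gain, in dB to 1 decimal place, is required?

31.3 dB

The required make-up gain is the shortfall in the dB sum.
G = -5.7 − (-28.0) + 9.0 = 31.3 dB.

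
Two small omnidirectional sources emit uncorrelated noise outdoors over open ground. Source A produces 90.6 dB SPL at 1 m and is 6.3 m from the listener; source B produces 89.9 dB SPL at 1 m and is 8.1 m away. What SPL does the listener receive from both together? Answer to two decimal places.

At the listener: L_A = 90.6 − 20·log₁₀(6.3) = 74.613 dB; L_B = 89.9 − 20·log₁₀(8.1) = 71.730 dB.
Combined: 10·log₁₀(10^(74.613/10)+10^(71.730/10)) = 76.42 dB SPL.

76.42 dB SPL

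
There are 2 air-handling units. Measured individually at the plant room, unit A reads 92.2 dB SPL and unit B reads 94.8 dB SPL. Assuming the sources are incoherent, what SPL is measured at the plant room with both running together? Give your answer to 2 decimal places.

Incoherent sources sum as intensities:
L_total = 10·log₁₀(10^(92.2/10) + 10^(94.8/10)) = 10·log₁₀(4680000000) = 96.70 dB SPL.

96.70 dB SPL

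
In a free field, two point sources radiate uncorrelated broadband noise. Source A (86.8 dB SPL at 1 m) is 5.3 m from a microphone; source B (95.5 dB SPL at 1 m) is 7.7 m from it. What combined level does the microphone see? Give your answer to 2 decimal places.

78.86 dB SPL

At the listener: L_A = 86.8 − 20·log₁₀(5.3) = 72.314 dB; L_B = 95.5 − 20·log₁₀(7.7) = 77.770 dB.
Combined: 10·log₁₀(10^(72.314/10)+10^(77.770/10)) = 78.86 dB SPL.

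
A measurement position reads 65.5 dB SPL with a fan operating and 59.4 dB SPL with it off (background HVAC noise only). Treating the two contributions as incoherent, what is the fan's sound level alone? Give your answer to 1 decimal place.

Background correction is a power subtraction:
L_src = 10·log₁₀(10^(65.5/10) − 10^(59.4/10)) = 10·log₁₀(2677000) = 64.3 dB SPL.

64.3 dB SPL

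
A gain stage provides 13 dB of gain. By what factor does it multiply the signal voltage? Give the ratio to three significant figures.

Voltage ratio = 10^(dB/20).
10^(13/20) = 10^(0.6500) = 4.47.

4.47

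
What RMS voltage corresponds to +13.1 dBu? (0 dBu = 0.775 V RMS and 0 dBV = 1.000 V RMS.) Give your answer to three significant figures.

V = 0.775 V × 10^(+13.1/20).
= 0.775 × 4.519 = 3.50 V.

3.50 V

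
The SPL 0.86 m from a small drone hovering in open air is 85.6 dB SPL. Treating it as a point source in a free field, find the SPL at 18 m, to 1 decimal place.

For a point source in a free field, ΔL = −20·log₁₀(d₂/d₁).
ΔL = −20·log₁₀(18/0.86) = -26.42 dB, so L₂ = 85.6 + (-26.42) = 59.2 dB SPL.

59.2 dB SPL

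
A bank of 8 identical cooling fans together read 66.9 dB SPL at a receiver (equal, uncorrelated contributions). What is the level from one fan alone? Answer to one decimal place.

57.9 dB SPL

8 equal incoherent sources add 10·log₁₀(8) = 9.03 dB over one source.
L_one = 66.9 − 9.03 = 57.9 dB SPL.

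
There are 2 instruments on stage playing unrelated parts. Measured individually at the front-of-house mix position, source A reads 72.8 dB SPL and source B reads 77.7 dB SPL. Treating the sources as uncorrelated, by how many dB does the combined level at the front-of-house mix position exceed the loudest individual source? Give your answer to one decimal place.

1.2 dB

Incoherent sources sum as intensities:
L_total = 10·log₁₀(10^(72.8/10) + 10^(77.7/10)) = 78.92 dB SPL.
Excess over the loudest (77.7 dB): 78.92 − 77.7 = 1.2 dB.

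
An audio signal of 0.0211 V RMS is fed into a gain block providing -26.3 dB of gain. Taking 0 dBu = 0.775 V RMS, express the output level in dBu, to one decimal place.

Input level: 20·log₁₀(0.0211/0.775) = -31.30 dBu.
Output: -31.30 − 26.3 = -57.6 dBu.

-57.6 dBu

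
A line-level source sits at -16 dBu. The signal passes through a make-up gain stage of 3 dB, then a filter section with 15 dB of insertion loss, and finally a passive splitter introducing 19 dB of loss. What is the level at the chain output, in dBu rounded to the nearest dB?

-47 dBu

Gain stages sum in dB:
-16 + 3 − 15 − 19 = -47 dBu.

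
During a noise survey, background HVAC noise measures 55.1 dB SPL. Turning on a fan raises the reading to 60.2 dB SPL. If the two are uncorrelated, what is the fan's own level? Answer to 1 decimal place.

Remove the background by subtracting linear intensities:
L_src = 10·log₁₀(10^(60.2/10) − 10^(55.1/10)) = 10·log₁₀(723500) = 58.6 dB SPL.

58.6 dB SPL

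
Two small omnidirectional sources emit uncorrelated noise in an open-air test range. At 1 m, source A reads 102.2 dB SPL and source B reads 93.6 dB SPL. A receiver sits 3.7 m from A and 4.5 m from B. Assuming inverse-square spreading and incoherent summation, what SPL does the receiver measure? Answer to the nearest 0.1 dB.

91.2 dB SPL

At the listener: L_A = 102.2 − 20·log₁₀(3.7) = 90.84 dB; L_B = 93.6 − 20·log₁₀(4.5) = 80.54 dB.
Combined: 10·log₁₀(10^(90.84/10)+10^(80.54/10)) = 91.2 dB SPL.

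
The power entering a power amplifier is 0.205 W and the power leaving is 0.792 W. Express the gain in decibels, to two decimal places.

5.87 dB

For a power ratio, dB = 10·log₁₀(P₂/P₁).
10·log₁₀(0.792/0.205) = 10·log₁₀(3.863) = 5.87 dB.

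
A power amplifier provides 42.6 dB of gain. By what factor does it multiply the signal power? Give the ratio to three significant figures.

Power ratio = 10^(dB/10).
10^(42.6/10) = 10^(4.260) = 18200.

18200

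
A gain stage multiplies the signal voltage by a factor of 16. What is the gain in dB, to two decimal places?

For a voltage ratio, dB = 20·log₁₀(V₂/V₁).
20·log₁₀(16) = 24.08 dB.

24.08 dB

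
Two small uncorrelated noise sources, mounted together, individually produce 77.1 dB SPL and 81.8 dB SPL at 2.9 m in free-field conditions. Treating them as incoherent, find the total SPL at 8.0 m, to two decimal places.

74.25 dB SPL

Combined at 2.9 m: 10·log₁₀(10^(77.1/10)+10^(81.8/10)) = 83.067 dB SPL.
Then apply −20·log₁₀(8.0/2.9) = -8.814 dB → 74.25 dB SPL.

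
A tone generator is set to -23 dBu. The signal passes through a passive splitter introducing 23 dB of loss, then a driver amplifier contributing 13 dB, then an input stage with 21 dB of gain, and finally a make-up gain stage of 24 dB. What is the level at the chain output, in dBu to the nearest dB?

In dB, series stages simply add:
-23 − 23 + 13 + 21 + 24 = +12 dBu.

+12 dBu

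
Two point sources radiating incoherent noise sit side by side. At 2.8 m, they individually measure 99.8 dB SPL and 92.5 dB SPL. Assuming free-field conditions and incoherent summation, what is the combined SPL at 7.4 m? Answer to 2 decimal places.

Combined at 2.8 m: 10·log₁₀(10^(99.8/10)+10^(92.5/10)) = 100.542 dB SPL.
Then apply −20·log₁₀(7.4/2.8) = -8.441 dB → 92.10 dB SPL.

92.10 dB SPL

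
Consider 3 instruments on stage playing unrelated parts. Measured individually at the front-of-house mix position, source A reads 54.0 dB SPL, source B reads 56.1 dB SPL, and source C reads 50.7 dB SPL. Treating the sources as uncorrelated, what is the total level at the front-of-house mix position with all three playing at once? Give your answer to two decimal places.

Add the sources as powers (linear), then convert back to dB:
L_total = 10·log₁₀(10^(54.0/10) + 10^(56.1/10) + 10^(50.7/10)) = 10·log₁₀(776100) = 58.90 dB SPL.

58.90 dB SPL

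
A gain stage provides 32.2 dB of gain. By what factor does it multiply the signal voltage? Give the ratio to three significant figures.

40.7

Voltage ratio = 10^(dB/20).
10^(32.2/20) = 10^(1.610) = 40.7.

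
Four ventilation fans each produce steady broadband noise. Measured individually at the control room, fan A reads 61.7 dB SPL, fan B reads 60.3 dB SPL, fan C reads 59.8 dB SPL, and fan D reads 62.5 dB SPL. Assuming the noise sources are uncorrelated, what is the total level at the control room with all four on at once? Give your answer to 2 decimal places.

Uncorrelated sources add in intensity (power), not in dB.
L_total = 10·log₁₀(10^(61.7/10) + 10^(60.3/10) + 10^(59.8/10) + 10^(62.5/10)) = 10·log₁₀(5284000) = 67.23 dB SPL.

67.23 dB SPL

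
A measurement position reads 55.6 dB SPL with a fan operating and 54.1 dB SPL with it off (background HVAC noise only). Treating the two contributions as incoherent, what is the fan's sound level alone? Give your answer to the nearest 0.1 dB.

Background correction is a power subtraction:
L_src = 10·log₁₀(10^(55.6/10) − 10^(54.1/10)) = 10·log₁₀(106000) = 50.3 dB SPL.

50.3 dB SPL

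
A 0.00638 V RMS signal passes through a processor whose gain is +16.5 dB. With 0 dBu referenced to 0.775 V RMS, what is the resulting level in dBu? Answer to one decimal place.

Input level: 20·log₁₀(0.00638/0.775) = -41.69 dBu.
Output: -41.69 + 16.5 = -25.2 dBu.

-25.2 dBu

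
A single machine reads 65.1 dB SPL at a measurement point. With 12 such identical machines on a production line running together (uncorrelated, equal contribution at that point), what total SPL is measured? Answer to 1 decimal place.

12 equal incoherent sources raise the level by 10·log₁₀(12) = 10.79 dB.
L_total = 65.1 + 10.79 = 75.9 dB SPL.

75.9 dB SPL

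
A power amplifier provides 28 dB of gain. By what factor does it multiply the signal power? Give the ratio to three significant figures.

Power ratio = 10^(dB/10).
10^(28/10) = 10^(2.800) = 631.

631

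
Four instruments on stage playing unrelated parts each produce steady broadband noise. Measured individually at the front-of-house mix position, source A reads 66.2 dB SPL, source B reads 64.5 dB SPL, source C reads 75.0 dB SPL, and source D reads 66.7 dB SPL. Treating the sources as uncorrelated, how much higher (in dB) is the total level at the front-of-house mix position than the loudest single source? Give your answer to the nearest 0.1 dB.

Uncorrelated sources add in intensity (power), not in dB.
L_total = 10·log₁₀(10^(66.2/10) + 10^(64.5/10) + 10^(75.0/10) + 10^(66.7/10)) = 76.36 dB SPL.
Excess over the loudest (75.0 dB): 76.36 − 75.0 = 1.4 dB.

1.4 dB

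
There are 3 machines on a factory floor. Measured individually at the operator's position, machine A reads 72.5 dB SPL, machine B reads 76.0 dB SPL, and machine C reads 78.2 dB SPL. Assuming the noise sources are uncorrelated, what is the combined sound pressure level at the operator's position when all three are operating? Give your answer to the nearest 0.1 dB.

Incoherent sources sum as intensities:
L_total = 10·log₁₀(10^(72.5/10) + 10^(76.0/10) + 10^(78.2/10)) = 10·log₁₀(123700000) = 80.9 dB SPL.

80.9 dB SPL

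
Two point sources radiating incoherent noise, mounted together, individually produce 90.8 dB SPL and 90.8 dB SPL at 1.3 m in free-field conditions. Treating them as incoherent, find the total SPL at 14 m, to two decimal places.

Combined at 1.3 m: 10·log₁₀(10^(90.8/10)+10^(90.8/10)) = 93.810 dB SPL.
Then apply −20·log₁₀(14/1.3) = -20.644 dB → 73.17 dB SPL.

73.17 dB SPL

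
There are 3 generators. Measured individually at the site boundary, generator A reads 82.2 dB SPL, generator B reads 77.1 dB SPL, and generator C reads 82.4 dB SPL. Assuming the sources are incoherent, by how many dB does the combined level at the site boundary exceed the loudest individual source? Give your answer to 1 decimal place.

Add the sources as powers (linear), then convert back to dB:
L_total = 10·log₁₀(10^(82.2/10) + 10^(77.1/10) + 10^(82.4/10)) = 85.92 dB SPL.
Excess over the loudest (82.4 dB): 85.92 − 82.4 = 3.5 dB.

3.5 dB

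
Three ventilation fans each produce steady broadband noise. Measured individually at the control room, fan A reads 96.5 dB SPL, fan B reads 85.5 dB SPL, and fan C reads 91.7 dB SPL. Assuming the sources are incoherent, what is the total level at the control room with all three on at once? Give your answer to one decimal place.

98.0 dB SPL

Add the sources as powers (linear), then convert back to dB:
L_total = 10·log₁₀(10^(96.5/10) + 10^(85.5/10) + 10^(91.7/10)) = 10·log₁₀(6301000000) = 98.0 dB SPL.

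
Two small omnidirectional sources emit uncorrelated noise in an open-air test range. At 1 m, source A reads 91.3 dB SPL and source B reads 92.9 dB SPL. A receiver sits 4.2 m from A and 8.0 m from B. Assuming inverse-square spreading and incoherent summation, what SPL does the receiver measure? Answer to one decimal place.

80.3 dB SPL

At the listener: L_A = 91.3 − 20·log₁₀(4.2) = 78.84 dB; L_B = 92.9 − 20·log₁₀(8.0) = 74.84 dB.
Combined: 10·log₁₀(10^(78.84/10)+10^(74.84/10)) = 80.3 dB SPL.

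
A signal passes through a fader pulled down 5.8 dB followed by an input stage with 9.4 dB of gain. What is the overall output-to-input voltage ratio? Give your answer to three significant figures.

Net gain = (−5.8) + 9.4 = 3.6 dB.
Voltage ratio = 10^(3.6/20) = 1.51.

1.51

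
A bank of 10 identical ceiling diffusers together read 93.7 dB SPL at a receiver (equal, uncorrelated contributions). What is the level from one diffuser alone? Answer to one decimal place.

83.7 dB SPL

10 equal incoherent sources add 10·log₁₀(10) = 10.00 dB over one source.
L_one = 93.7 − 10.00 = 83.7 dB SPL.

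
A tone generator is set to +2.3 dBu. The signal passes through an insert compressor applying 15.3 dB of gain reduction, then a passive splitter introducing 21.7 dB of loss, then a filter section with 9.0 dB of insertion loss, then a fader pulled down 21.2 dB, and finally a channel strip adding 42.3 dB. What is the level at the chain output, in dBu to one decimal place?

In dB, series stages simply add:
+2.3 − 15.3 − 21.7 − 9.0 − 21.2 + 42.3 = -22.6 dBu.

-22.6 dBu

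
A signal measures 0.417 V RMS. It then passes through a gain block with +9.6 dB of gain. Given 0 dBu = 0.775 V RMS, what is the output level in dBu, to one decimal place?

Input level: 20·log₁₀(0.417/0.775) = -5.38 dBu.
Output: -5.38 + 9.6 = +4.2 dBu.

+4.2 dBu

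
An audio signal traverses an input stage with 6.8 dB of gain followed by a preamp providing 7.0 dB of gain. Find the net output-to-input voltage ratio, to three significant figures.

4.90

Net gain = 6.8 + 7.0 = 13.8 dB.
Voltage ratio = 10^(13.8/20) = 4.90.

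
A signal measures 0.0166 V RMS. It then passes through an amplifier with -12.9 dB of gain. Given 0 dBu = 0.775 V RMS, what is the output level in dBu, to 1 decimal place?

Input level: 20·log₁₀(0.0166/0.775) = -33.38 dBu.
Output: -33.38 − 12.9 = -46.3 dBu.

-46.3 dBu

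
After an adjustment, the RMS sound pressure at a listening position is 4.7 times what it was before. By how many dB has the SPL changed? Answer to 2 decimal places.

13.44 dB

Sound pressure is an amplitude quantity: ΔL = 20·log₁₀(p₂/p₁).
20·log₁₀(4.7) = 13.44 dB.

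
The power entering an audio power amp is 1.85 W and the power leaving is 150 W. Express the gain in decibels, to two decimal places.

For a power ratio, dB = 10·log₁₀(P₂/P₁).
10·log₁₀(150/1.85) = 10·log₁₀(81.08) = 19.09 dB.

19.09 dB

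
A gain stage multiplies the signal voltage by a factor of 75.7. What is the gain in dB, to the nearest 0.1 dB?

Voltage ratio → dB uses the 20·log₁₀ form:
20·log₁₀(75.7) = 37.6 dB.

37.6 dB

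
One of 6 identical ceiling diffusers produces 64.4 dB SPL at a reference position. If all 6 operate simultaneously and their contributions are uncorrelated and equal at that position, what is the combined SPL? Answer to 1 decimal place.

72.2 dB SPL

6 equal incoherent sources raise the level by 10·log₁₀(6) = 7.78 dB.
L_total = 64.4 + 7.78 = 72.2 dB SPL.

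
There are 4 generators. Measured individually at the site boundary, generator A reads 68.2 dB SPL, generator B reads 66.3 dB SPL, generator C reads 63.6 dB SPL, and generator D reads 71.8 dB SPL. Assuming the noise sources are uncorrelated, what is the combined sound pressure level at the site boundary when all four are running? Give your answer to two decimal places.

74.52 dB SPL

Incoherent sources sum as intensities:
L_total = 10·log₁₀(10^(68.2/10) + 10^(66.3/10) + 10^(63.6/10) + 10^(71.8/10)) = 10·log₁₀(28300000) = 74.52 dB SPL.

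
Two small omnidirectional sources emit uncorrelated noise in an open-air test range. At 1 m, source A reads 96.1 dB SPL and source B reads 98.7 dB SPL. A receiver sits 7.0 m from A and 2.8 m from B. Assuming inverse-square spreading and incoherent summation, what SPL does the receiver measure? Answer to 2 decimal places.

90.12 dB SPL

At the listener: L_A = 96.1 − 20·log₁₀(7.0) = 79.198 dB; L_B = 98.7 − 20·log₁₀(2.8) = 89.757 dB.
Combined: 10·log₁₀(10^(79.198/10)+10^(89.757/10)) = 90.12 dB SPL.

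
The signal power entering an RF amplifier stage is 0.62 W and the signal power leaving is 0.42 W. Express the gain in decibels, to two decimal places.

-1.69 dB

For a power ratio, dB = 10·log₁₀(P₂/P₁).
10·log₁₀(0.42/0.62) = 10·log₁₀(0.6774) = -1.69 dB.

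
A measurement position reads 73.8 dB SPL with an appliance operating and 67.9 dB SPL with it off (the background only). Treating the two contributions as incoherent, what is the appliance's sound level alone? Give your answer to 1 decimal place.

72.5 dB SPL

Remove the background by subtracting linear intensities:
L_src = 10·log₁₀(10^(73.8/10) − 10^(67.9/10)) = 10·log₁₀(17820000) = 72.5 dB SPL.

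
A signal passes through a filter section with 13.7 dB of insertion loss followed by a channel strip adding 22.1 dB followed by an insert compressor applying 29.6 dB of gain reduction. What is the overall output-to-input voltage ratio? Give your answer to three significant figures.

Net gain = (−13.7) + 22.1 + (−29.6) = -21.2 dB.
Voltage ratio = 10^(-21.2/20) = 0.0871.

0.0871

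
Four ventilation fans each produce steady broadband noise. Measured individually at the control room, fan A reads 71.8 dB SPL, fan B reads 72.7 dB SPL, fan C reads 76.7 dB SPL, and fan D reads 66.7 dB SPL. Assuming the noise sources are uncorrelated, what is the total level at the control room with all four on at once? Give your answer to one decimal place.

79.3 dB SPL

Incoherent sources sum as intensities:
L_total = 10·log₁₀(10^(71.8/10) + 10^(72.7/10) + 10^(76.7/10) + 10^(66.7/10)) = 10·log₁₀(85210000) = 79.3 dB SPL.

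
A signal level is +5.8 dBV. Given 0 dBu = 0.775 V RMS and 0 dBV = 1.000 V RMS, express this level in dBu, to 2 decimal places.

The offset between the scales is 20·log₁₀(0.775/1.000) = −2.214 dB.
So dBu = +5.8 + 2.214 = +8.01 dBu.

+8.01 dBu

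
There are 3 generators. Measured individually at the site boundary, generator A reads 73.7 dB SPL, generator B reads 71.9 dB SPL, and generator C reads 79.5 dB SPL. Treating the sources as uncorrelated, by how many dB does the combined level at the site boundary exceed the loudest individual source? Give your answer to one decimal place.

Add the sources as powers (linear), then convert back to dB:
L_total = 10·log₁₀(10^(73.7/10) + 10^(71.9/10) + 10^(79.5/10)) = 81.07 dB SPL.
Excess over the loudest (79.5 dB): 81.07 − 79.5 = 1.6 dB.

1.6 dB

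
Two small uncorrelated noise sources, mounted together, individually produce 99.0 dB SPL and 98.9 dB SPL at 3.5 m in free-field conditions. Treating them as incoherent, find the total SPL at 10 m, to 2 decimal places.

Combined at 3.5 m: 10·log₁₀(10^(99.0/10)+10^(98.9/10)) = 101.961 dB SPL.
Then apply −20·log₁₀(10/3.5) = -9.119 dB → 92.84 dB SPL.

92.84 dB SPL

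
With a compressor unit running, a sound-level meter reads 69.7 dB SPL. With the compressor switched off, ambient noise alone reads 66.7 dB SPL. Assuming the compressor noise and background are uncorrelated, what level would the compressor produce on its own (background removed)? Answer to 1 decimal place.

Subtract intensities: L_src = 10·log₁₀(10^(L_total/10) − 10^(L_bg/10)).
L_src = 10·log₁₀(10^(69.7/10) − 10^(66.7/10)) = 10·log₁₀(4655000) = 66.7 dB SPL.

66.7 dB SPL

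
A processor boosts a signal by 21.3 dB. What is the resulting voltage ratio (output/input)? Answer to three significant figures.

Voltage ratio = 10^(dB/20).
10^(21.3/20) = 10^(1.065) = 11.6.

11.6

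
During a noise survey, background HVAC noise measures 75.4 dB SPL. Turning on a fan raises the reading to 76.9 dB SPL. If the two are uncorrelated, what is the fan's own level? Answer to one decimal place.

Background correction is a power subtraction:
L_src = 10·log₁₀(10^(76.9/10) − 10^(75.4/10)) = 10·log₁₀(14300000) = 71.6 dB SPL.

71.6 dB SPL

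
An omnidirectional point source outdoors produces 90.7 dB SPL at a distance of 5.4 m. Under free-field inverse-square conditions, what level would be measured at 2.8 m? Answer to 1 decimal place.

For a point source in a free field, ΔL = −20·log₁₀(d₂/d₁).
ΔL = −20·log₁₀(2.8/5.4) = 5.70 dB, so L₂ = 90.7 + (5.70) = 96.4 dB SPL.

96.4 dB SPL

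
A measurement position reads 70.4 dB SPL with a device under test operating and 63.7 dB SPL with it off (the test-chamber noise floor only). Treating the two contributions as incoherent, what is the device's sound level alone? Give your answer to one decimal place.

Background correction is a power subtraction:
L_src = 10·log₁₀(10^(70.4/10) − 10^(63.7/10)) = 10·log₁₀(8621000) = 69.4 dB SPL.

69.4 dB SPL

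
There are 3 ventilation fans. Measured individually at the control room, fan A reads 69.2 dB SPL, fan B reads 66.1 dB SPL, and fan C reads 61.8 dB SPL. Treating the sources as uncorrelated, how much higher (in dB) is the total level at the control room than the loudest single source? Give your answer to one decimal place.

Add the sources as powers (linear), then convert back to dB:
L_total = 10·log₁₀(10^(69.2/10) + 10^(66.1/10) + 10^(61.8/10)) = 71.43 dB SPL.
Excess over the loudest (69.2 dB): 71.43 − 69.2 = 2.2 dB.

2.2 dB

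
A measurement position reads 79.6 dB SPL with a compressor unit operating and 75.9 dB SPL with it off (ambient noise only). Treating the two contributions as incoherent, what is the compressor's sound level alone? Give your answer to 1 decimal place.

Remove the background by subtracting linear intensities:
L_src = 10·log₁₀(10^(79.6/10) − 10^(75.9/10)) = 10·log₁₀(52300000) = 77.2 dB SPL.

77.2 dB SPL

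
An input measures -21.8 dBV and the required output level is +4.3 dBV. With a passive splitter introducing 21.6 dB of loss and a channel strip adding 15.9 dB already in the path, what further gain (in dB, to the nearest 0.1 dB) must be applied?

31.8 dB

The required make-up gain is the shortfall in the dB sum.
G = +4.3 − (-21.8) + 21.6 − 15.9 = 31.8 dB.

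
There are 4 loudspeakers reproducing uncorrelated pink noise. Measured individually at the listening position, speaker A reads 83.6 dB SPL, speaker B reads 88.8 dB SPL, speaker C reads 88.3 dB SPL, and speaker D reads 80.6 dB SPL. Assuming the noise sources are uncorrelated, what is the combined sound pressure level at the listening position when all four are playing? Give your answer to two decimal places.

Add the sources as powers (linear), then convert back to dB:
L_total = 10·log₁₀(10^(83.6/10) + 10^(88.8/10) + 10^(88.3/10) + 10^(80.6/10)) = 10·log₁₀(1779000000) = 92.50 dB SPL.

92.50 dB SPL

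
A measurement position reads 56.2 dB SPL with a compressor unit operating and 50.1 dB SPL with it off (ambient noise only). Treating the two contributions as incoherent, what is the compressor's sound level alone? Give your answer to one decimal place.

55.0 dB SPL

Subtract intensities: L_src = 10·log₁₀(10^(L_total/10) − 10^(L_bg/10)).
L_src = 10·log₁₀(10^(56.2/10) − 10^(50.1/10)) = 10·log₁₀(314500) = 55.0 dB SPL.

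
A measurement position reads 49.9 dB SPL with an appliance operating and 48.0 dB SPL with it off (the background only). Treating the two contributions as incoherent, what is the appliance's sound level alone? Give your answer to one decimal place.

Background correction is a power subtraction:
L_src = 10·log₁₀(10^(49.9/10) − 10^(48.0/10)) = 10·log₁₀(34630) = 45.4 dB SPL.

45.4 dB SPL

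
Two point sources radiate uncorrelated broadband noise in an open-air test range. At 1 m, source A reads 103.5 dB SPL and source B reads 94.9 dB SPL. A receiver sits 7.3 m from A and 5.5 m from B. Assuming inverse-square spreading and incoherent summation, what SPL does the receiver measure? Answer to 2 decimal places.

87.18 dB SPL

At the listener: L_A = 103.5 − 20·log₁₀(7.3) = 86.234 dB; L_B = 94.9 − 20·log₁₀(5.5) = 80.093 dB.
Combined: 10·log₁₀(10^(86.234/10)+10^(80.093/10)) = 87.18 dB SPL.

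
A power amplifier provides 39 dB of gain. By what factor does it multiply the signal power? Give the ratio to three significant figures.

7940

Power ratio = 10^(dB/10).
10^(39/10) = 10^(3.900) = 7940.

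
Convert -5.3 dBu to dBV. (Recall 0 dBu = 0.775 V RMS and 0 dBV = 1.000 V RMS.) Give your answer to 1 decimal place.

-7.5 dBV

The offset between the scales is 20·log₁₀(0.775/1.000) = −2.214 dB.
So dBV = -5.3 − 2.214 = -7.5 dBV.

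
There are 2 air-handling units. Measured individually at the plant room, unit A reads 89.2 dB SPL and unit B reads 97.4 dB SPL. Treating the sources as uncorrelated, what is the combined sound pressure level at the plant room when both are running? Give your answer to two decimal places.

Add the sources as powers (linear), then convert back to dB:
L_total = 10·log₁₀(10^(89.2/10) + 10^(97.4/10)) = 10·log₁₀(6327000000) = 98.01 dB SPL.

98.01 dB SPL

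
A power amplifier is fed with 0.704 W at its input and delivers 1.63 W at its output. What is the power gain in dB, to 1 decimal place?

3.6 dB

Power ratio → dB uses the 10·log₁₀ form:
10·log₁₀(1.63/0.704) = 10·log₁₀(2.315) = 3.6 dB.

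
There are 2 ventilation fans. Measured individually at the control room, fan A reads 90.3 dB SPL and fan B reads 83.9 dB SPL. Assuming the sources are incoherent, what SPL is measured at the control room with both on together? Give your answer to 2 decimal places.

91.20 dB SPL

Add the sources as powers (linear), then convert back to dB:
L_total = 10·log₁₀(10^(90.3/10) + 10^(83.9/10)) = 10·log₁₀(1317000000) = 91.20 dB SPL.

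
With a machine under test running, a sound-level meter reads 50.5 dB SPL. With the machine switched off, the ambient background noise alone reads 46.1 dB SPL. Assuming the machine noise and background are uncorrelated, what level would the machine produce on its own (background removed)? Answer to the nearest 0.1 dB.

48.5 dB SPL

Background correction is a power subtraction:
L_src = 10·log₁₀(10^(50.5/10) − 10^(46.1/10)) = 10·log₁₀(71460) = 48.5 dB SPL.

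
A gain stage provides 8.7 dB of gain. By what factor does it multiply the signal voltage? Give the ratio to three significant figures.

2.72

Voltage ratio = 10^(dB/20).
10^(8.7/20) = 10^(0.4350) = 2.72.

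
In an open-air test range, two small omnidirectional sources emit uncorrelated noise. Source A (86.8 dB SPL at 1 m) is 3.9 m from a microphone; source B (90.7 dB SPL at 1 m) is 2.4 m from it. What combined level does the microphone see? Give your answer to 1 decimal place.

83.7 dB SPL

At the listener: L_A = 86.8 − 20·log₁₀(3.9) = 74.98 dB; L_B = 90.7 − 20·log₁₀(2.4) = 83.10 dB.
Combined: 10·log₁₀(10^(74.98/10)+10^(83.10/10)) = 83.7 dB SPL.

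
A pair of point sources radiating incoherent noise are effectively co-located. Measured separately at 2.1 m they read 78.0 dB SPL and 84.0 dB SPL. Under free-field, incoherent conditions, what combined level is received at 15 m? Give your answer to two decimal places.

67.90 dB SPL

Combined at 2.1 m: 10·log₁₀(10^(78.0/10)+10^(84.0/10)) = 84.973 dB SPL.
Then apply −20·log₁₀(15/2.1) = -17.077 dB → 67.90 dB SPL.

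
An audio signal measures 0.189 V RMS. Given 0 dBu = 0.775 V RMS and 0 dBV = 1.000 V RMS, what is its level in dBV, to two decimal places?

dBV = 20·log₁₀(V / 1.000 V).
20·log₁₀(0.189/1.000) = -14.47 dBV.

-14.47 dBV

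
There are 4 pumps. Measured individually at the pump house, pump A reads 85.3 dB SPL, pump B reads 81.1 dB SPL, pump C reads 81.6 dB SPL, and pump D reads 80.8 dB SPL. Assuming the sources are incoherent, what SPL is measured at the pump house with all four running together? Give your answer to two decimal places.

Uncorrelated sources add in intensity (power), not in dB.
L_total = 10·log₁₀(10^(85.3/10) + 10^(81.1/10) + 10^(81.6/10) + 10^(80.8/10)) = 10·log₁₀(732400000) = 88.65 dB SPL.

88.65 dB SPL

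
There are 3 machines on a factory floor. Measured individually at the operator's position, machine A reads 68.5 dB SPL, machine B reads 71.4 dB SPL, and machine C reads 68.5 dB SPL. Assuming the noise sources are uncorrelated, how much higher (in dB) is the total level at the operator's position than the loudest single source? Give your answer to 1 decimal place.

Uncorrelated sources add in intensity (power), not in dB.
L_total = 10·log₁₀(10^(68.5/10) + 10^(71.4/10) + 10^(68.5/10)) = 74.47 dB SPL.
Excess over the loudest (71.4 dB): 74.47 − 71.4 = 3.1 dB.

3.1 dB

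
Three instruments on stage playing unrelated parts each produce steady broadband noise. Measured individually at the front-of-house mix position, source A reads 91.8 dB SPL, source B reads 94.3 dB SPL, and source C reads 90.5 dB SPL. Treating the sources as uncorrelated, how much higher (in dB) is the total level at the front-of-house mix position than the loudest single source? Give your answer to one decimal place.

3.0 dB

Add the sources as powers (linear), then convert back to dB:
L_total = 10·log₁₀(10^(91.8/10) + 10^(94.3/10) + 10^(90.5/10)) = 97.26 dB SPL.
Excess over the loudest (94.3 dB): 97.26 − 94.3 = 3.0 dB.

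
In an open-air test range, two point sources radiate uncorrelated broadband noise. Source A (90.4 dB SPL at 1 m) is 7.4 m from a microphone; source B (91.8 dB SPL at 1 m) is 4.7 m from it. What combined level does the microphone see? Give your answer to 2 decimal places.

79.47 dB SPL

At the listener: L_A = 90.4 − 20·log₁₀(7.4) = 73.015 dB; L_B = 91.8 − 20·log₁₀(4.7) = 78.358 dB.
Combined: 10·log₁₀(10^(73.015/10)+10^(78.358/10)) = 79.47 dB SPL.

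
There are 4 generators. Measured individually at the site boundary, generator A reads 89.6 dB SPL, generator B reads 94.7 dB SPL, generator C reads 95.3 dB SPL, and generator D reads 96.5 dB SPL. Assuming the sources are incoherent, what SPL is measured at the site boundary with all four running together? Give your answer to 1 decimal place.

100.7 dB SPL

Incoherent sources sum as intensities:
L_total = 10·log₁₀(10^(89.6/10) + 10^(94.7/10) + 10^(95.3/10) + 10^(96.5/10)) = 10·log₁₀(11718000000) = 100.7 dB SPL.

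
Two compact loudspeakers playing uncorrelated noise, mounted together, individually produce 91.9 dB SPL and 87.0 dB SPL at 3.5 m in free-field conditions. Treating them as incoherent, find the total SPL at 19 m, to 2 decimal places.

78.42 dB SPL

Combined at 3.5 m: 10·log₁₀(10^(91.9/10)+10^(87.0/10)) = 93.118 dB SPL.
Then apply −20·log₁₀(19/3.5) = -14.694 dB → 78.42 dB SPL.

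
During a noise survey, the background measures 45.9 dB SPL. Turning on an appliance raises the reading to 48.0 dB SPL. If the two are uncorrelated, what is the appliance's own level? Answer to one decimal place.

43.8 dB SPL

Background correction is a power subtraction:
L_src = 10·log₁₀(10^(48.0/10) − 10^(45.9/10)) = 10·log₁₀(24190) = 43.8 dB SPL.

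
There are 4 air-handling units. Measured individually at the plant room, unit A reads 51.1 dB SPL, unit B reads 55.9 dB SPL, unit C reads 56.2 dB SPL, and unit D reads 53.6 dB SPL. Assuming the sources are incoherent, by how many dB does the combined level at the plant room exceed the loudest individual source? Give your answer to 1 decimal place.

4.5 dB

Incoherent sources sum as intensities:
L_total = 10·log₁₀(10^(51.1/10) + 10^(55.9/10) + 10^(56.2/10) + 10^(53.6/10)) = 60.66 dB SPL.
Excess over the loudest (56.2 dB): 60.66 − 56.2 = 4.5 dB.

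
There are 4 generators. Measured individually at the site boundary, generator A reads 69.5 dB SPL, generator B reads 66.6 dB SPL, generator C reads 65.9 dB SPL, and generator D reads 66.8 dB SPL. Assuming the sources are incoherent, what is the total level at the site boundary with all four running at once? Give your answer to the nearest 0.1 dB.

73.5 dB SPL

Add the sources as powers (linear), then convert back to dB:
L_total = 10·log₁₀(10^(69.5/10) + 10^(66.6/10) + 10^(65.9/10) + 10^(66.8/10)) = 10·log₁₀(22160000) = 73.5 dB SPL.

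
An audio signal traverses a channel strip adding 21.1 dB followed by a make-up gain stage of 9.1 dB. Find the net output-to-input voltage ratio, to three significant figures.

32.4

Net gain = 21.1 + 9.1 = 30.2 dB.
Voltage ratio = 10^(30.2/20) = 32.4.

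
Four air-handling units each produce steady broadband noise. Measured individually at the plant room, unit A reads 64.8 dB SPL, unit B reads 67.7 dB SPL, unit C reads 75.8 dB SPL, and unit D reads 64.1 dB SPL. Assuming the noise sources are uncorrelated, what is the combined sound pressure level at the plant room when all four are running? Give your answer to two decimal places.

76.95 dB SPL

Incoherent sources sum as intensities:
L_total = 10·log₁₀(10^(64.8/10) + 10^(67.7/10) + 10^(75.8/10) + 10^(64.1/10)) = 10·log₁₀(49500000) = 76.95 dB SPL.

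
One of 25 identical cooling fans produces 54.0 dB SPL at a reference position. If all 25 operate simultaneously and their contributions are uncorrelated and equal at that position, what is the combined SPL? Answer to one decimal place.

68.0 dB SPL

25 equal incoherent sources raise the level by 10·log₁₀(25) = 13.98 dB.
L_total = 54.0 + 13.98 = 68.0 dB SPL.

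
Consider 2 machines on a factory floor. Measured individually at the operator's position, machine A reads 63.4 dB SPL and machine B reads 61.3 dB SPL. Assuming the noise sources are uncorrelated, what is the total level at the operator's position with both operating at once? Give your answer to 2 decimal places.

Incoherent sources sum as intensities:
L_total = 10·log₁₀(10^(63.4/10) + 10^(61.3/10)) = 10·log₁₀(3537000) = 65.49 dB SPL.

65.49 dB SPL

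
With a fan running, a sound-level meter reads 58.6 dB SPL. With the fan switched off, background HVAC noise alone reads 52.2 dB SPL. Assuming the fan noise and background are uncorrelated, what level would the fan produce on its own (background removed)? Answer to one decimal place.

57.5 dB SPL

Remove the background by subtracting linear intensities:
L_src = 10·log₁₀(10^(58.6/10) − 10^(52.2/10)) = 10·log₁₀(558500) = 57.5 dB SPL.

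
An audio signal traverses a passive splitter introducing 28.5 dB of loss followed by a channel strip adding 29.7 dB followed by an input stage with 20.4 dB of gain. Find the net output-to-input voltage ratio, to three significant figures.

12.0

Net gain = (−28.5) + 29.7 + 20.4 = 21.6 dB.
Voltage ratio = 10^(21.6/20) = 12.0.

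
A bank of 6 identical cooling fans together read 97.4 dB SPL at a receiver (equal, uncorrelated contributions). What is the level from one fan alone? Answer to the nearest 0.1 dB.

6 equal incoherent sources add 10·log₁₀(6) = 7.78 dB over one source.
L_one = 97.4 − 7.78 = 89.6 dB SPL.

89.6 dB SPL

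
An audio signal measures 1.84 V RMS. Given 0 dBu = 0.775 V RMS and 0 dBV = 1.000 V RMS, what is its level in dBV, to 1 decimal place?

+5.3 dBV

dBV = 20·log₁₀(V / 1.000 V).
20·log₁₀(1.84/1.000) = +5.3 dBV.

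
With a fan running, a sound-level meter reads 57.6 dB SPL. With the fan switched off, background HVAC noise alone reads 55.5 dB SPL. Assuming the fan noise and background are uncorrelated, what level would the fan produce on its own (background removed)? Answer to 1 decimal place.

Background correction is a power subtraction:
L_src = 10·log₁₀(10^(57.6/10) − 10^(55.5/10)) = 10·log₁₀(220600) = 53.4 dB SPL.

53.4 dB SPL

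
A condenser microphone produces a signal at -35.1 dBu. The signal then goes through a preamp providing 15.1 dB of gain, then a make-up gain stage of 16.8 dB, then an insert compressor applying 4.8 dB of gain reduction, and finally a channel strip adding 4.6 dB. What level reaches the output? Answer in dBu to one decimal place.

-3.4 dBu

Gain stages sum in dB:
-35.1 + 15.1 + 16.8 − 4.8 + 4.6 = -3.4 dBu.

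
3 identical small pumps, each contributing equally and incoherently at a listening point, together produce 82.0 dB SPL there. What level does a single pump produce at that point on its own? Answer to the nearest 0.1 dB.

77.2 dB SPL

3 equal incoherent sources add 10·log₁₀(3) = 4.77 dB over one source.
L_one = 82.0 − 4.77 = 77.2 dB SPL.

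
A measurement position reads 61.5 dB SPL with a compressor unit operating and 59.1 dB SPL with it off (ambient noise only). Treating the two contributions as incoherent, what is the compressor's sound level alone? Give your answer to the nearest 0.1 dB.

Subtract intensities: L_src = 10·log₁₀(10^(L_total/10) − 10^(L_bg/10)).
L_src = 10·log₁₀(10^(61.5/10) − 10^(59.1/10)) = 10·log₁₀(599700) = 57.8 dB SPL.

57.8 dB SPL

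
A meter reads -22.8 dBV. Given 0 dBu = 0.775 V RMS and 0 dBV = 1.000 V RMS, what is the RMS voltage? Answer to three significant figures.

V = 1.000 V × 10^(-22.8/20).
= 1.000 × 0.07244 = 0.0724 V.

0.0724 V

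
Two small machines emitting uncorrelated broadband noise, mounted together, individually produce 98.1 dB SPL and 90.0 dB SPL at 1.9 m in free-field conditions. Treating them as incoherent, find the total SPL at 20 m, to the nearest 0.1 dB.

Combined at 1.9 m: 10·log₁₀(10^(98.1/10)+10^(90.0/10)) = 98.73 dB SPL.
Then apply −20·log₁₀(20/1.9) = -20.45 dB → 78.3 dB SPL.

78.3 dB SPL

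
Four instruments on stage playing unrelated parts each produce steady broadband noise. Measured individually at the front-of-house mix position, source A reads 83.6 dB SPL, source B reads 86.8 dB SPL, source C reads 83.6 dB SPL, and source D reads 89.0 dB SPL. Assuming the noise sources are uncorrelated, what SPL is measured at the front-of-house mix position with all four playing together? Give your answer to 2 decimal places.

92.38 dB SPL

Uncorrelated sources add in intensity (power), not in dB.
L_total = 10·log₁₀(10^(83.6/10) + 10^(86.8/10) + 10^(83.6/10) + 10^(89.0/10)) = 10·log₁₀(1731000000) = 92.38 dB SPL.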